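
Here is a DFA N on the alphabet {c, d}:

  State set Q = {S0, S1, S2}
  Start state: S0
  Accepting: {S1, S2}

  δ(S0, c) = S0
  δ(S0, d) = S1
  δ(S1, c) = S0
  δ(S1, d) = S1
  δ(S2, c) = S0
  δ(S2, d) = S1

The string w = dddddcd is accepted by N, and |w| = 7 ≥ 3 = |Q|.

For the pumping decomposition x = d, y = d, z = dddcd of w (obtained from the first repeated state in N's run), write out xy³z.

xy^3z = d·d·d·d·dddcd = dddddddcd.
Reading y = d takes N from S1 back to S1, so after x·y·y·y the machine is still in S1, and z then leads to the accepting state S1. Hence dddddddcd ∈ L(N).

dddddddcd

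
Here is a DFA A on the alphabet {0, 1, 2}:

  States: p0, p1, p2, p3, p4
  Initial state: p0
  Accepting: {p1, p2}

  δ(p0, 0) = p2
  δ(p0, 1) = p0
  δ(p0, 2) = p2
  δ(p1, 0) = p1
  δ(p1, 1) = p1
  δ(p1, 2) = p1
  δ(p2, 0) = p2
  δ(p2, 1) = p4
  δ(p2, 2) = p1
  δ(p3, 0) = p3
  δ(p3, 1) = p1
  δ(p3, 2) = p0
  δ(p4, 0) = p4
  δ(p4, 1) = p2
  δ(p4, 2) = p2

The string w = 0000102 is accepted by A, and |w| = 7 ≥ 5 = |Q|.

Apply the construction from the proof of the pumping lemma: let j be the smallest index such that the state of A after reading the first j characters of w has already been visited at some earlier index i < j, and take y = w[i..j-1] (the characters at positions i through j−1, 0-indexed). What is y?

Run of A on w = 0 0 0 0 1 0 2:
  step 0: p0  (start)
  step 1: p2  (read 0: p0→p2)
  step 2: p2  (read 0: p2→p2)   ← first repeat (p2 seen earlier)
  step 3: p2  (read 0: p2→p2)
  step 4: p2  (read 0: p2→p2)
  step 5: p4  (read 1: p2→p4)
  step 6: p4  (read 0: p4→p4)
  step 7: p2  (read 2: p4→p2)

So i = 1, j = 2, giving x = w[0:1] = 0, y = w[1:2] = 0, z = w[2:7] = 00102.
Check: |xy| = 2 ≤ 5 and |y| = 1 ≥ 1. Reading y takes A from p2 back to p2, so every xyⁱz is accepted.
The DFA has 5 states, so the proof of the pumping lemma guarantees a repeated state among the first 5+1 visited; the segment between the two visits is the pumpable y.

0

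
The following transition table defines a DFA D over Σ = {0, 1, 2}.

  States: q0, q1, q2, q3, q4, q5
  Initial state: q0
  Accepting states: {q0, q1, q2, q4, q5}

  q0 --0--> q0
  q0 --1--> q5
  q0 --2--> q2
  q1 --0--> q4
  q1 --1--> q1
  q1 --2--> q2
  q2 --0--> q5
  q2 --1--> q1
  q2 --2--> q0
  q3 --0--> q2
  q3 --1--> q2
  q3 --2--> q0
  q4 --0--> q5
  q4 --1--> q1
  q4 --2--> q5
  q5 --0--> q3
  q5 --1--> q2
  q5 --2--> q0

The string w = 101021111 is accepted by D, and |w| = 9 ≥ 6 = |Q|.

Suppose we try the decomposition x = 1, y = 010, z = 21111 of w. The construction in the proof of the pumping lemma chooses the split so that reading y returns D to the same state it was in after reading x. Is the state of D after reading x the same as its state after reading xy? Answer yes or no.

State sequence: q0 -1-> q5 -0-> q3 -1-> q2 -0-> q5

After x (step 1): q5. After xy (step 4): q5.
They match, so y = 010 drives D around a cycle from q5 back to itself; pumping y any number of times keeps D in q5 before reading z, and xyⁱz ∈ L(D) for every i ≥ 0.

yes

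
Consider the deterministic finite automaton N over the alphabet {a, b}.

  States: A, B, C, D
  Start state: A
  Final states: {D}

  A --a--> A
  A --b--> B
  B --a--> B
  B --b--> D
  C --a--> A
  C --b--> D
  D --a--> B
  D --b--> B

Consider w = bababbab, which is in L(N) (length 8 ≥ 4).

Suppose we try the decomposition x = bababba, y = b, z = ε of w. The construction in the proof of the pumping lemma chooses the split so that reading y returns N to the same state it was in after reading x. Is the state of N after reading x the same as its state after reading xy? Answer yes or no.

no

State sequence: A -b-> B -a-> B -b-> D -a-> B -b-> D -b-> B -a-> B -b-> D

After x (step 7): B. After xy (step 8): D.
They differ (B ≠ D), so y is not a cycle from the state after x; this split is not the one the pumping-lemma construction produces, and pumping y need not keep the string in L(N).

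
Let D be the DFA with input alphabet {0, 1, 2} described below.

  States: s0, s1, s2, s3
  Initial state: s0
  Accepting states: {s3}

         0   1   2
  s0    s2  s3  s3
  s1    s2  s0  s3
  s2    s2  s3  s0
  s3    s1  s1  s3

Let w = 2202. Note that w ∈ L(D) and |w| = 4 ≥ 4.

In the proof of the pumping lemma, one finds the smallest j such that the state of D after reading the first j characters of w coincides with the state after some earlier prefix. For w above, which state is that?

State sequence: s0 -2-> s3 -2-> s3 -0-> s1 -2-> s3
First repeat at step 2: s3 was already visited.

The earliest repeat is at step j = 2: D is in s3, which it already visited at step i = 1.
The DFA has 4 states, so the proof of the pumping lemma guarantees a repeated state among the first 4+1 visited; the segment between the two visits is the pumpable y.

s3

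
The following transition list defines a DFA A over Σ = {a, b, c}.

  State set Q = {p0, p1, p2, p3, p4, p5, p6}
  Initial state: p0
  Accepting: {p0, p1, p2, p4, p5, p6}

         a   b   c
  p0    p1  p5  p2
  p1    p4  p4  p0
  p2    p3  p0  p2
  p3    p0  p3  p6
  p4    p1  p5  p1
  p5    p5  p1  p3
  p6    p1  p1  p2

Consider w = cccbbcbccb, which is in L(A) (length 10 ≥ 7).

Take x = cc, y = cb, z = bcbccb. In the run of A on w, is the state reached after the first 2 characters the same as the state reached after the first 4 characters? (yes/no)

State sequence: p0 -c-> p2 -c-> p2 -c-> p2 -b-> p0

After x (step 2): p2. After xy (step 4): p0.
They differ (p2 ≠ p0), so y is not a cycle from the state after x; this split is not the one the pumping-lemma construction produces, and pumping y need not keep the string in L(A).

no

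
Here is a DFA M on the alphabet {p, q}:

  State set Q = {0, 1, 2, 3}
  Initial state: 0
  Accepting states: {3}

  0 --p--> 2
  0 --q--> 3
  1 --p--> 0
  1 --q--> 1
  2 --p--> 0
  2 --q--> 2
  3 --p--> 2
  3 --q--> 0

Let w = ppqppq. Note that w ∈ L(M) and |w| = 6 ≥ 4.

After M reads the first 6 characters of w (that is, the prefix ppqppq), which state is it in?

Run of M on the first 6 characters of w = p p q p p q:
  step 0: 0  (start)
  step 1: 2  (read p: 0→2)
  step 2: 0  (read p: 2→0)
  step 3: 3  (read q: 0→3)
  step 4: 2  (read p: 3→2)
  step 5: 0  (read p: 2→0)
  step 6: 3  (read q: 0→3)

After reading 6 characters, M is in state 3.

3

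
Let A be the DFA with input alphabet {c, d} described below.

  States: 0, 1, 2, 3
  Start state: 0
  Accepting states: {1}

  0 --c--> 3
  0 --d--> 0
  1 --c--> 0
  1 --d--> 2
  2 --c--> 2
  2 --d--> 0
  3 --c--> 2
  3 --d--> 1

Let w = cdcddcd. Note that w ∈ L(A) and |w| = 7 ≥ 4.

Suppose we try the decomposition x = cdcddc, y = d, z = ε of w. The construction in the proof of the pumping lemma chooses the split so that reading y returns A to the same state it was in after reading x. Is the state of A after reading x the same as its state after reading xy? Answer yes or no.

no

Run of A on the first 7 characters of w = c d c d d c d:
  step 0: 0  (start)
  step 1: 3  (read c: 0→3)
  step 2: 1  (read d: 3→1)
  step 3: 0  (read c: 1→0)
  step 4: 0  (read d: 0→0)
  step 5: 0  (read d: 0→0)
  step 6: 3  (read c: 0→3)
  step 7: 1  (read d: 3→1)

After x (step 6): 3. After xy (step 7): 1.
They differ (3 ≠ 1), so y is not a cycle from the state after x; this split is not the one the pumping-lemma construction produces, and pumping y need not keep the string in L(A).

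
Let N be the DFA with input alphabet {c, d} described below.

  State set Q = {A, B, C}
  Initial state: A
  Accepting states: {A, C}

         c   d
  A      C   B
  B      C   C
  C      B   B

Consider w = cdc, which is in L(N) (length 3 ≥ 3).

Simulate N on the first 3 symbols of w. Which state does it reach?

C

State sequence: A -c-> C -d-> B -c-> C

After reading 3 characters, N is in state C.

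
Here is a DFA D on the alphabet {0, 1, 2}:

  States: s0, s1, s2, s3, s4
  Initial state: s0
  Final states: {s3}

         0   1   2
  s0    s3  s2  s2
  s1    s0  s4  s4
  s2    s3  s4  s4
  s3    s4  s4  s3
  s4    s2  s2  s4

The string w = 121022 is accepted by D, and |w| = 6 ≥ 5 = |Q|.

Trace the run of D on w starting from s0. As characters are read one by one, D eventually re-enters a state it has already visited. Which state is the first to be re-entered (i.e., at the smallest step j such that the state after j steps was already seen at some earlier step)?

State sequence: s0 -1-> s2 -2-> s4 -1-> s2 -0-> s3 -2-> s3 -2-> s3
First repeat at step 3: s2 was already visited.

The earliest repeat is at step j = 3: D is in s2, which it already visited at step i = 1.
Pumping length from the standard proof: p = 5 (the number of states). The repeated state found above gives |xy| = j ≤ 5 and |y| = j − i ≥ 1.

s2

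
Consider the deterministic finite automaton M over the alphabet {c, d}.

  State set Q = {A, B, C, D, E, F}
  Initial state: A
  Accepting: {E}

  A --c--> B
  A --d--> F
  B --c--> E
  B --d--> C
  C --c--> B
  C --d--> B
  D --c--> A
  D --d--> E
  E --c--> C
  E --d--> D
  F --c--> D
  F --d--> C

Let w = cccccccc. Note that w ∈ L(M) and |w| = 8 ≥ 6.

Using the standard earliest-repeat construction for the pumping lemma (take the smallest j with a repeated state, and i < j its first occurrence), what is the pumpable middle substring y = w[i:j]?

State sequence: A -c-> B -c-> E -c-> C -c-> B -c-> E -c-> C -c-> B -c-> E
First repeat at step 4: B was already visited.

So i = 1, j = 4, giving x = w[0:1] = c, y = w[1:4] = ccc, z = w[4:8] = cccc.
Check: |xy| = 4 ≤ 6 and |y| = 3 ≥ 1. Reading y takes M from B back to B, so every xyⁱz is accepted.
The DFA has 6 states, so the proof of the pumping lemma guarantees a repeated state among the first 6+1 visited; the segment between the two visits is the pumpable y.

ccc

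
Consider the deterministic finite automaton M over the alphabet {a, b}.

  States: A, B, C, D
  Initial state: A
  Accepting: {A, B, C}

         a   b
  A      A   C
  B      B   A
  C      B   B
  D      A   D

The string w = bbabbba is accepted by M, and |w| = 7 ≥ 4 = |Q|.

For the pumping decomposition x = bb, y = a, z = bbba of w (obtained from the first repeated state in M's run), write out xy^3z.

xy^3z = bb·a·a·a·bbba = bbaaabbba.
Reading y = a takes M from B back to B, so after x·y·y·y the machine is still in B, and z then leads to the accepting state B. Hence bbaaabbba ∈ L(M).

bbaaabbba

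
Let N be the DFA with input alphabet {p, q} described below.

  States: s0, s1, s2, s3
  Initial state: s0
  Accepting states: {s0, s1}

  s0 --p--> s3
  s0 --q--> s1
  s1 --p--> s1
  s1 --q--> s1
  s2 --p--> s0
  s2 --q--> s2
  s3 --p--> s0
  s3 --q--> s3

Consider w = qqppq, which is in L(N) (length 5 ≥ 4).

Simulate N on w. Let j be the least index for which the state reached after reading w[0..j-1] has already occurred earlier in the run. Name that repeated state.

s1

Run of N on w = q q p p q:
  step 0: s0  (start)
  step 1: s1  (read q: s0→s1)
  step 2: s1  (read q: s1→s1)   ← first repeat (s1 seen earlier)
  step 3: s1  (read p: s1→s1)
  step 4: s1  (read p: s1→s1)
  step 5: s1  (read q: s1→s1)

The earliest repeat is at step j = 2: N is in s1, which it already visited at step i = 1.
Since N has 4 states, any run of length ≥ 4 visits 4+1 states, so by pigeonhole some state repeats within the first 4 steps — that repeat gives the pumpable loop.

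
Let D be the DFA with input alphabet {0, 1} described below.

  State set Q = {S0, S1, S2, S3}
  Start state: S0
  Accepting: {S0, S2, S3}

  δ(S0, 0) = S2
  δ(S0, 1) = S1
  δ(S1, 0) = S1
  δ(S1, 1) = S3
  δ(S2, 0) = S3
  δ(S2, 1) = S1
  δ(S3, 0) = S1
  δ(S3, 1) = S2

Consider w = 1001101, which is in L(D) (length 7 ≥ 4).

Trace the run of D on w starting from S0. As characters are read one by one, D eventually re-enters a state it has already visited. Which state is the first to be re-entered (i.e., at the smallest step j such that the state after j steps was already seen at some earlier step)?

Run of D on w = 1 0 0 1 1 0 1:
  step 0: S0  (start)
  step 1: S1  (read 1: S0→S1)
  step 2: S1  (read 0: S1→S1)   ← first repeat (S1 seen earlier)
  step 3: S1  (read 0: S1→S1)
  step 4: S3  (read 1: S1→S3)
  step 5: S2  (read 1: S3→S2)
  step 6: S3  (read 0: S2→S3)
  step 7: S2  (read 1: S3→S2)

The earliest repeat is at step j = 2: D is in S1, which it already visited at step i = 1.

S1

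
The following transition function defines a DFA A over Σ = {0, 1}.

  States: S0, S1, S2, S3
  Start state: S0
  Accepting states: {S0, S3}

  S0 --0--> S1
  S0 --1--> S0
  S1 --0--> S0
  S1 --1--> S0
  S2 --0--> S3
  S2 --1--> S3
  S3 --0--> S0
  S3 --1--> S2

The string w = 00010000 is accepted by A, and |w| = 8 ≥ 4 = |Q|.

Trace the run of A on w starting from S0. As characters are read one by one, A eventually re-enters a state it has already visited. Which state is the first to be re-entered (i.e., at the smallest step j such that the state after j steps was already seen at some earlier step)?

State sequence: S0 -0-> S1 -0-> S0 -0-> S1 -1-> S0 -0-> S1 -0-> S0 -0-> S1 -0-> S0
First repeat at step 2: S0 was already visited.

The earliest repeat is at step j = 2: A is in S0, which it already visited at step i = 0.
With |Q| = 4, pigeonhole forces a state repeat no later than step 4; the substring read between the first and second visits to that state can be pumped.

S0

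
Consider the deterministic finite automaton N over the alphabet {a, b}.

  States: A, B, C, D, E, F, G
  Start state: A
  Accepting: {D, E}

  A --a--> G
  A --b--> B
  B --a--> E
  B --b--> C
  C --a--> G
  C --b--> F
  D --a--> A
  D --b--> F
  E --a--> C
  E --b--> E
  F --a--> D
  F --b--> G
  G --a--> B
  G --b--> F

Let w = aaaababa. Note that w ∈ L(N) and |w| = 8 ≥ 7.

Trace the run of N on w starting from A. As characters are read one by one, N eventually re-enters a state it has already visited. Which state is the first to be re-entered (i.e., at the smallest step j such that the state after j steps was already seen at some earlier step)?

State sequence: A -a-> G -a-> B -a-> E -a-> C -b-> F -a-> D -b-> F -a-> D
First repeat at step 7: F was already visited.

The earliest repeat is at step j = 7: N is in F, which it already visited at step i = 5.

F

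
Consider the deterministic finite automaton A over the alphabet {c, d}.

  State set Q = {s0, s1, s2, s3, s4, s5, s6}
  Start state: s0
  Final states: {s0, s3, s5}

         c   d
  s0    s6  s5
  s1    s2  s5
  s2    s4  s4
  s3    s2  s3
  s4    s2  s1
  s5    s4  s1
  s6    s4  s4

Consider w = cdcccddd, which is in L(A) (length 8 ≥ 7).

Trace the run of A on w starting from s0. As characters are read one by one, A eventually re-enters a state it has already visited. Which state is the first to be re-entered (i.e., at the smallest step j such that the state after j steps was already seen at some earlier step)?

s4

Run of A on w = c d c c c d d d:
  step 0: s0  (start)
  step 1: s6  (read c: s0→s6)
  step 2: s4  (read d: s6→s4)
  step 3: s2  (read c: s4→s2)
  step 4: s4  (read c: s2→s4)   ← first repeat (s4 seen earlier)
  step 5: s2  (read c: s4→s2)
  step 6: s4  (read d: s2→s4)
  step 7: s1  (read d: s4→s1)
  step 8: s5  (read d: s1→s5)

The earliest repeat is at step j = 4: A is in s4, which it already visited at step i = 2.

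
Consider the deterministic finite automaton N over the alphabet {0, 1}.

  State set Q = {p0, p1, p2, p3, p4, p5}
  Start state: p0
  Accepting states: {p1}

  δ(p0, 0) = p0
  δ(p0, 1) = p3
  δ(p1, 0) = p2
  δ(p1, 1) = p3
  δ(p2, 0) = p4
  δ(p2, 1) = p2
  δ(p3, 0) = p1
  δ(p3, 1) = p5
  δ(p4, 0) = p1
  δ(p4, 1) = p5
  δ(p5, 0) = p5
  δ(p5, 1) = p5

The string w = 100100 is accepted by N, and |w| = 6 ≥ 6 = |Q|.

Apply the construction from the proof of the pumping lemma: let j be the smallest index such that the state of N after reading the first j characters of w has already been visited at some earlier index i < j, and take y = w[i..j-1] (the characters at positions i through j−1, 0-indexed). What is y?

Run of N on w = 1 0 0 1 0 0:
  step 0: p0  (start)
  step 1: p3  (read 1: p0→p3)
  step 2: p1  (read 0: p3→p1)
  step 3: p2  (read 0: p1→p2)
  step 4: p2  (read 1: p2→p2)   ← first repeat (p2 seen earlier)
  step 5: p4  (read 0: p2→p4)
  step 6: p1  (read 0: p4→p1)

So i = 3, j = 4, giving x = w[0:3] = 100, y = w[3:4] = 1, z = w[4:6] = 00.
Check: |xy| = 4 ≤ 6 and |y| = 1 ≥ 1. Reading y takes N from p2 back to p2, so every xyⁱz is accepted.

1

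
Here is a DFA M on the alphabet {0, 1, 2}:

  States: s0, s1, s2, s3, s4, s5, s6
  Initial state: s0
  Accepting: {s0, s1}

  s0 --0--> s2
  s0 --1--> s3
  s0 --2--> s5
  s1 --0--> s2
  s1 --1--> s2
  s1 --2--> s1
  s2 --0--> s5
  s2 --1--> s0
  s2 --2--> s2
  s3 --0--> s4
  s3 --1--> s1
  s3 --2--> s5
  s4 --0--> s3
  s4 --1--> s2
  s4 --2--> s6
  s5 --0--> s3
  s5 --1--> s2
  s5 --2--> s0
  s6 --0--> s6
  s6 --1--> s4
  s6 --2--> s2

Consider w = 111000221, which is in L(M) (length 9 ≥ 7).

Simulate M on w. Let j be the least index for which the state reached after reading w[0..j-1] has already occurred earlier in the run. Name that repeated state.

Run of M on w = 1 1 1 0 0 0 2 2 1:
  step 0: s0  (start)
  step 1: s3  (read 1: s0→s3)
  step 2: s1  (read 1: s3→s1)
  step 3: s2  (read 1: s1→s2)
  step 4: s5  (read 0: s2→s5)
  step 5: s3  (read 0: s5→s3)   ← first repeat (s3 seen earlier)
  step 6: s4  (read 0: s3→s4)
  step 7: s6  (read 2: s4→s6)
  step 8: s2  (read 2: s6→s2)
  step 9: s0  (read 1: s2→s0)

The earliest repeat is at step j = 5: M is in s3, which it already visited at step i = 1.
Pumping length from the standard proof: p = 7 (the number of states). The repeated state found above gives |xy| = j ≤ 7 and |y| = j − i ≥ 1.

s3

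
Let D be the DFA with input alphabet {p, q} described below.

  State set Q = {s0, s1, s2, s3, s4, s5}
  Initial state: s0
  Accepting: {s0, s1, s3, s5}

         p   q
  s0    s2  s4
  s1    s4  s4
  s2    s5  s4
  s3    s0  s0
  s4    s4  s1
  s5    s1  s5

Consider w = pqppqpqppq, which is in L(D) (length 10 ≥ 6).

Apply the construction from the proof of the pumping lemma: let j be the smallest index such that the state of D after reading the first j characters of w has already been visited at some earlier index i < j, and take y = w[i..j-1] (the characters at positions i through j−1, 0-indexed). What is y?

State sequence: s0 -p-> s2 -q-> s4 -p-> s4 -p-> s4 -q-> s1 -p-> s4 -q-> s1 -p-> s4 -p-> s4 -q-> s1
First repeat at step 3: s4 was already visited.

So i = 2, j = 3, giving x = w[0:2] = pq, y = w[2:3] = p, z = w[3:10] = pqpqppq.
Check: |xy| = 3 ≤ 6 and |y| = 1 ≥ 1. Reading y takes D from s4 back to s4, so every xyⁱz is accepted.
Pumping length from the standard proof: p = 6 (the number of states). The repeated state found above gives |xy| = j ≤ 6 and |y| = j − i ≥ 1.

p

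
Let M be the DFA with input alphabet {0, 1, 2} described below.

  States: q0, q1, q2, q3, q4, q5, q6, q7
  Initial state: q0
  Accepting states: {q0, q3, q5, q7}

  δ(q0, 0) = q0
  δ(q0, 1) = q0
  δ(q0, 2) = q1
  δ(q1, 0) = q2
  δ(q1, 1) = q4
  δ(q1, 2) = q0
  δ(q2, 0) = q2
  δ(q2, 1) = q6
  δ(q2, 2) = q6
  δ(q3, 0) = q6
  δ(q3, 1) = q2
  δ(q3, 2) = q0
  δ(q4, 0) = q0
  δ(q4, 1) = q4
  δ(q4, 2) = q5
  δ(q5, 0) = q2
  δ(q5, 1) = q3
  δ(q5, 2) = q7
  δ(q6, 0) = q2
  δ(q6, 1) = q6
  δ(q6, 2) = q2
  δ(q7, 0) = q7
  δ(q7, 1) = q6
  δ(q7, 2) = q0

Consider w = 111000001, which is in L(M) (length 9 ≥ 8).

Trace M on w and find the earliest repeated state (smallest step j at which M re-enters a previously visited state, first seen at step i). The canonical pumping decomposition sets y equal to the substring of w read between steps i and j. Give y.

1

State sequence: q0 -1-> q0 -1-> q0 -1-> q0 -0-> q0 -0-> q0 -0-> q0 -0-> q0 -0-> q0 -1-> q0
First repeat at step 1: q0 was already visited.

So i = 0, j = 1, giving x = w[0:0] = ε, y = w[0:1] = 1, z = w[1:9] = 11000001.
Check: |xy| = 1 ≤ 8 and |y| = 1 ≥ 1. Reading y takes M from q0 back to q0, so every xyⁱz is accepted.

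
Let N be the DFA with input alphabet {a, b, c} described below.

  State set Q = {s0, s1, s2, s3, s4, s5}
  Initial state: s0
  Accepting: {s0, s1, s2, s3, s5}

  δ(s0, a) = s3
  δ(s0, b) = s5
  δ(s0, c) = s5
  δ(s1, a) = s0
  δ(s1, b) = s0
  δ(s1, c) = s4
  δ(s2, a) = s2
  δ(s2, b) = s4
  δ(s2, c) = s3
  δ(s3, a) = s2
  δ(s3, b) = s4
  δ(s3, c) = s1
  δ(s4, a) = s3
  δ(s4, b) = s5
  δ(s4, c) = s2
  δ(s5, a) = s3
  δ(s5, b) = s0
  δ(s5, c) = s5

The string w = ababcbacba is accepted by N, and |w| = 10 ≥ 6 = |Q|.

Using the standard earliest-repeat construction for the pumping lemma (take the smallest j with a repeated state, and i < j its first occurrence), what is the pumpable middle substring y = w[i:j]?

ba

State sequence: s0 -a-> s3 -b-> s4 -a-> s3 -b-> s4 -c-> s2 -b-> s4 -a-> s3 -c-> s1 -b-> s0 -a-> s3
First repeat at step 3: s3 was already visited.

So i = 1, j = 3, giving x = w[0:1] = a, y = w[1:3] = ba, z = w[3:10] = bcbacba.
Check: |xy| = 3 ≤ 6 and |y| = 2 ≥ 1. Reading y takes N from s3 back to s3, so every xyⁱz is accepted.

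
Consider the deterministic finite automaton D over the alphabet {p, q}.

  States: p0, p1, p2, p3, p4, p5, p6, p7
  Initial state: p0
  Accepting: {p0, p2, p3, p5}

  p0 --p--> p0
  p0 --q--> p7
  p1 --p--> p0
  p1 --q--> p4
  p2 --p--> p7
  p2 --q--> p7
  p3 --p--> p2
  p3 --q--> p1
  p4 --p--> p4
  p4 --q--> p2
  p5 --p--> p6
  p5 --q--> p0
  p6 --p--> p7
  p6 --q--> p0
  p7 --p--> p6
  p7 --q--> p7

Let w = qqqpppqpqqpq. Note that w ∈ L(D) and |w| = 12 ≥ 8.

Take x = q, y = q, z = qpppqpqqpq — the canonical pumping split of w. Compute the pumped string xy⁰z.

xy⁰z = xz = q·qpppqpqqpq = qqpppqpqqpq.
Reading y = q takes D from p7 back to p7, so after x the machine is still in p7, and z then leads to the accepting state p0. Hence qqpppqpqqpq ∈ L(D).

qqpppqpqqpq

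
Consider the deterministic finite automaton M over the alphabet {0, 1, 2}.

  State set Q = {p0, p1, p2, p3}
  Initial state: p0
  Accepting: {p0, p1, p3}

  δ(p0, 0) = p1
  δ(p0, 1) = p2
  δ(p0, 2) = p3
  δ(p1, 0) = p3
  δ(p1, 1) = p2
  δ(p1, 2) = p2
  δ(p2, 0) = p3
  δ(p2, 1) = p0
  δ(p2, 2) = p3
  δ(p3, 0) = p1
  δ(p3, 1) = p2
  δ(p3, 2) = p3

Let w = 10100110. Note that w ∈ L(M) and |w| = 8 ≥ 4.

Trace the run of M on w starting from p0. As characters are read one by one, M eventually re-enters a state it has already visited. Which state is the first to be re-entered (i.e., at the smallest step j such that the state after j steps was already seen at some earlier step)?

State sequence: p0 -1-> p2 -0-> p3 -1-> p2 -0-> p3 -0-> p1 -1-> p2 -1-> p0 -0-> p1
First repeat at step 3: p2 was already visited.

The earliest repeat is at step j = 3: M is in p2, which it already visited at step i = 1.

p2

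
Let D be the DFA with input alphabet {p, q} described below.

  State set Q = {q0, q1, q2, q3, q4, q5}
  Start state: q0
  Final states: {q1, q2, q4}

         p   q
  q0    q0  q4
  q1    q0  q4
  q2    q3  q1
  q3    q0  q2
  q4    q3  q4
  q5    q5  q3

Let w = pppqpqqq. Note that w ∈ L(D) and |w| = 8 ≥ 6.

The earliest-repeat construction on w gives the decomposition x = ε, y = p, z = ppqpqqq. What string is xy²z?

ppppqpqqq

xy^2z = ε·p·p·ppqpqqq = ppppqpqqq.
Reading y = p takes D from q0 back to q0, so after x·y·y the machine is still in q0, and z then leads to the accepting state q4. Hence ppppqpqqq ∈ L(D).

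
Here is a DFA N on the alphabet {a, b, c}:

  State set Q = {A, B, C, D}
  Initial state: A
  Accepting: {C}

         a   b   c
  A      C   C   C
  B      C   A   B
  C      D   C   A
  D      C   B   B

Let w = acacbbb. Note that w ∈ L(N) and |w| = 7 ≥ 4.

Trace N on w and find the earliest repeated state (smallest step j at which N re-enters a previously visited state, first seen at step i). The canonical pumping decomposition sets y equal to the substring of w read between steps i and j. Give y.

Run of N on w = a c a c b b b:
  step 0: A  (start)
  step 1: C  (read a: A→C)
  step 2: A  (read c: C→A)   ← first repeat (A seen earlier)
  step 3: C  (read a: A→C)
  step 4: A  (read c: C→A)
  step 5: C  (read b: A→C)
  step 6: C  (read b: C→C)
  step 7: C  (read b: C→C)

So i = 0, j = 2, giving x = w[0:0] = ε, y = w[0:2] = ac, z = w[2:7] = acbbb.
Check: |xy| = 2 ≤ 4 and |y| = 2 ≥ 1. Reading y takes N from A back to A, so every xyⁱz is accepted.
With |Q| = 4, pigeonhole forces a state repeat no later than step 4; the substring read between the first and second visits to that state can be pumped.

ac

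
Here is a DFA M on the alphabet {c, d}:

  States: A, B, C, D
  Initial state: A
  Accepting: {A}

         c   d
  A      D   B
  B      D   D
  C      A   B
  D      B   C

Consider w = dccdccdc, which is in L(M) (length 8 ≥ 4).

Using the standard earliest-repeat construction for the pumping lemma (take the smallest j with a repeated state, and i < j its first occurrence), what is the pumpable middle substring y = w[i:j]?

cc

State sequence: A -d-> B -c-> D -c-> B -d-> D -c-> B -c-> D -d-> C -c-> A
First repeat at step 3: B was already visited.

So i = 1, j = 3, giving x = w[0:1] = d, y = w[1:3] = cc, z = w[3:8] = dccdc.
Check: |xy| = 3 ≤ 4 and |y| = 2 ≥ 1. Reading y takes M from B back to B, so every xyⁱz is accepted.
With |Q| = 4, pigeonhole forces a state repeat no later than step 4; the substring read between the first and second visits to that state can be pumped.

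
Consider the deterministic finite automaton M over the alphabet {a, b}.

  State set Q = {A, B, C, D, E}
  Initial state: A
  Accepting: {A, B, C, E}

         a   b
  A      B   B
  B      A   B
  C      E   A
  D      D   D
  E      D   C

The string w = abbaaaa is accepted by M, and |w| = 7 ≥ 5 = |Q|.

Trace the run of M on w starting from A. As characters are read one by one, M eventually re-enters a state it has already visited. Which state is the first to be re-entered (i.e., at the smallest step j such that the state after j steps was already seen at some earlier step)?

State sequence: A -a-> B -b-> B -b-> B -a-> A -a-> B -a-> A -a-> B
First repeat at step 2: B was already visited.

The earliest repeat is at step j = 2: M is in B, which it already visited at step i = 1.
Pumping length from the standard proof: p = 5 (the number of states). The repeated state found above gives |xy| = j ≤ 5 and |y| = j − i ≥ 1.

B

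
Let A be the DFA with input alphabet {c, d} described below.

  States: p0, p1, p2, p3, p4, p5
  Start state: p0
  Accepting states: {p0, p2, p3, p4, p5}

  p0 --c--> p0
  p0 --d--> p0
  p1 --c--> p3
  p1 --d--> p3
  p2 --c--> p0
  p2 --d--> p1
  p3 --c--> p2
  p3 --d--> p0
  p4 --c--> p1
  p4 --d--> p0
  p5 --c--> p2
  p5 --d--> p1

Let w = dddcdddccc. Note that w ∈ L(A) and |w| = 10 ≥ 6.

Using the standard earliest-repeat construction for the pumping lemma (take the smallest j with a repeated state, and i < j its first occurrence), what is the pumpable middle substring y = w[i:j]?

State sequence: p0 -d-> p0 -d-> p0 -d-> p0 -c-> p0 -d-> p0 -d-> p0 -d-> p0 -c-> p0 -c-> p0 -c-> p0
First repeat at step 1: p0 was already visited.

So i = 0, j = 1, giving x = w[0:0] = ε, y = w[0:1] = d, z = w[1:10] = ddcdddccc.
Check: |xy| = 1 ≤ 6 and |y| = 1 ≥ 1. Reading y takes A from p0 back to p0, so every xyⁱz is accepted.
With |Q| = 6, pigeonhole forces a state repeat no later than step 6; the substring read between the first and second visits to that state can be pumped.

d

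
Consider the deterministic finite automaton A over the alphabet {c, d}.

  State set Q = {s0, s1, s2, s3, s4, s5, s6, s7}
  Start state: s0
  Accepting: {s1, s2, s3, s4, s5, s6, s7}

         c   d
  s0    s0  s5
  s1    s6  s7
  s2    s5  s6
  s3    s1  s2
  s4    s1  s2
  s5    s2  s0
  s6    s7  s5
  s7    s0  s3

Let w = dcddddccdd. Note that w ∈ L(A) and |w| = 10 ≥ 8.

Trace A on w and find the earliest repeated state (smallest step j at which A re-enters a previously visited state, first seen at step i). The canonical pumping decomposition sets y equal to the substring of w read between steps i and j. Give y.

cdd

State sequence: s0 -d-> s5 -c-> s2 -d-> s6 -d-> s5 -d-> s0 -d-> s5 -c-> s2 -c-> s5 -d-> s0 -d-> s5
First repeat at step 4: s5 was already visited.

So i = 1, j = 4, giving x = w[0:1] = d, y = w[1:4] = cdd, z = w[4:10] = ddccdd.
Check: |xy| = 4 ≤ 8 and |y| = 3 ≥ 1. Reading y takes A from s5 back to s5, so every xyⁱz is accepted.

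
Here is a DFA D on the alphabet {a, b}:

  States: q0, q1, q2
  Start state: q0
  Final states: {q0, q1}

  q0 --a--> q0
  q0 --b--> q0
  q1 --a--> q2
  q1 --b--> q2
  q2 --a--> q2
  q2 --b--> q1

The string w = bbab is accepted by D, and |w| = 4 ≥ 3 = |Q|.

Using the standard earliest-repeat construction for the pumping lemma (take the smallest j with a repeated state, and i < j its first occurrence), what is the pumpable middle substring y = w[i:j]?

State sequence: q0 -b-> q0 -b-> q0 -a-> q0 -b-> q0
First repeat at step 1: q0 was already visited.

So i = 0, j = 1, giving x = w[0:0] = ε, y = w[0:1] = b, z = w[1:4] = bab.
Check: |xy| = 1 ≤ 3 and |y| = 1 ≥ 1. Reading y takes D from q0 back to q0, so every xyⁱz is accepted.

b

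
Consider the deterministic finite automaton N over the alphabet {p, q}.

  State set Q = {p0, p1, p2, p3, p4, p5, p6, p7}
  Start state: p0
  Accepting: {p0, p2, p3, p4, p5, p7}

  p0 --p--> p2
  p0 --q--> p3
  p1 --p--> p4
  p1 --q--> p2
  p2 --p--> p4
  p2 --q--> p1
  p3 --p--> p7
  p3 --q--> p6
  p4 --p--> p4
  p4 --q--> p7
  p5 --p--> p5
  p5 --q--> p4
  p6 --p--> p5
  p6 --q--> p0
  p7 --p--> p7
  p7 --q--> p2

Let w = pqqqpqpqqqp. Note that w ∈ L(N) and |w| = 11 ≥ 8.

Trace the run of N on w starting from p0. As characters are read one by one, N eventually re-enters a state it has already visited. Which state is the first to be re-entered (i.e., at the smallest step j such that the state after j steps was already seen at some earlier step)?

p2

State sequence: p0 -p-> p2 -q-> p1 -q-> p2 -q-> p1 -p-> p4 -q-> p7 -p-> p7 -q-> p2 -q-> p1 -q-> p2 -p-> p4
First repeat at step 3: p2 was already visited.

The earliest repeat is at step j = 3: N is in p2, which it already visited at step i = 1.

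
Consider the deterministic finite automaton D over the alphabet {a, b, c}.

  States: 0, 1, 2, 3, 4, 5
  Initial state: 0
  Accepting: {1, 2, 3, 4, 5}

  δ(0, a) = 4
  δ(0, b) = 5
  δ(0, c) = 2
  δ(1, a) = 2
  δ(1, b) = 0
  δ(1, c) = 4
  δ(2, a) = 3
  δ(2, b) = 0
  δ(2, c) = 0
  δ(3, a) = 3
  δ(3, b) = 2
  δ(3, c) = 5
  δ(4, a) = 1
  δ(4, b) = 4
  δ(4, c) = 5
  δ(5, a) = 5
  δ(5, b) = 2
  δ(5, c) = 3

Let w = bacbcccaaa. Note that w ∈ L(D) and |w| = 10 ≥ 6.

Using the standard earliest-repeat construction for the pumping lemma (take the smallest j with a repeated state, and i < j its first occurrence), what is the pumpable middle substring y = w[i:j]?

a

State sequence: 0 -b-> 5 -a-> 5 -c-> 3 -b-> 2 -c-> 0 -c-> 2 -c-> 0 -a-> 4 -a-> 1 -a-> 2
First repeat at step 2: 5 was already visited.

So i = 1, j = 2, giving x = w[0:1] = b, y = w[1:2] = a, z = w[2:10] = cbcccaaa.
Check: |xy| = 2 ≤ 6 and |y| = 1 ≥ 1. Reading y takes D from 5 back to 5, so every xyⁱz is accepted.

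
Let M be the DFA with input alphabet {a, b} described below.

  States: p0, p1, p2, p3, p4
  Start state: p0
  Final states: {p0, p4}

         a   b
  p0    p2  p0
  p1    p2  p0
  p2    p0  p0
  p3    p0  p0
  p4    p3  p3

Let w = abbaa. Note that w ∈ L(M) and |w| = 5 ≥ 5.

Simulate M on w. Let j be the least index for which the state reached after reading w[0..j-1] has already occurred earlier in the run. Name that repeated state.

p0

State sequence: p0 -a-> p2 -b-> p0 -b-> p0 -a-> p2 -a-> p0
First repeat at step 2: p0 was already visited.

The earliest repeat is at step j = 2: M is in p0, which it already visited at step i = 0.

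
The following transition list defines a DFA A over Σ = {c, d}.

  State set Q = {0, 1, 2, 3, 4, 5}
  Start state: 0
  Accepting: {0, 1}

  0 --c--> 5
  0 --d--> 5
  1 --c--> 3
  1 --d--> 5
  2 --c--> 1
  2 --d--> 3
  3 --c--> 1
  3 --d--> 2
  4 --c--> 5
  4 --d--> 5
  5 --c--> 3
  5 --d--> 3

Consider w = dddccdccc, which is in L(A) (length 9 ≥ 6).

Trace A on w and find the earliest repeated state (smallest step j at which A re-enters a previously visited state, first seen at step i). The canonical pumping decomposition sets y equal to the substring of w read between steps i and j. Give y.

State sequence: 0 -d-> 5 -d-> 3 -d-> 2 -c-> 1 -c-> 3 -d-> 2 -c-> 1 -c-> 3 -c-> 1
First repeat at step 5: 3 was already visited.

So i = 2, j = 5, giving x = w[0:2] = dd, y = w[2:5] = dcc, z = w[5:9] = dccc.
Check: |xy| = 5 ≤ 6 and |y| = 3 ≥ 1. Reading y takes A from 3 back to 3, so every xyⁱz is accepted.

dcc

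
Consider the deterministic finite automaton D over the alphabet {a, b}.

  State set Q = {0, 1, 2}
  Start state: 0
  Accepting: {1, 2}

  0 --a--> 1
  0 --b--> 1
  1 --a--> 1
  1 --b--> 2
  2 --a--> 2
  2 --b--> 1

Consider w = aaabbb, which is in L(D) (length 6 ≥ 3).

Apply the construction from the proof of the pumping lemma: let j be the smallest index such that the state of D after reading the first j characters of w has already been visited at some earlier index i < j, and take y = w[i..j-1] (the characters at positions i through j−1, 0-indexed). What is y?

State sequence: 0 -a-> 1 -a-> 1 -a-> 1 -b-> 2 -b-> 1 -b-> 2
First repeat at step 2: 1 was already visited.

So i = 1, j = 2, giving x = w[0:1] = a, y = w[1:2] = a, z = w[2:6] = abbb.
Check: |xy| = 2 ≤ 3 and |y| = 1 ≥ 1. Reading y takes D from 1 back to 1, so every xyⁱz is accepted.
The DFA has 3 states, so the proof of the pumping lemma guarantees a repeated state among the first 3+1 visited; the segment between the two visits is the pumpable y.

a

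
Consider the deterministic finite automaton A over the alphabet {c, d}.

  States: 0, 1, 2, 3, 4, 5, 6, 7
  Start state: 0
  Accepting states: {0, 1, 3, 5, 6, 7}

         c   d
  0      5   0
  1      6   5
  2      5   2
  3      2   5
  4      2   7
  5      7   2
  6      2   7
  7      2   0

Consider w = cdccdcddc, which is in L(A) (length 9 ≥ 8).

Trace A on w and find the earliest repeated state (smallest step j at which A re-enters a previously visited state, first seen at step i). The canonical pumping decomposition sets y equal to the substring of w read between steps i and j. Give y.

Run of A on w = c d c c d c d d c:
  step 0: 0  (start)
  step 1: 5  (read c: 0→5)
  step 2: 2  (read d: 5→2)
  step 3: 5  (read c: 2→5)   ← first repeat (5 seen earlier)
  step 4: 7  (read c: 5→7)
  step 5: 0  (read d: 7→0)
  step 6: 5  (read c: 0→5)
  step 7: 2  (read d: 5→2)
  step 8: 2  (read d: 2→2)
  step 9: 5  (read c: 2→5)

So i = 1, j = 3, giving x = w[0:1] = c, y = w[1:3] = dc, z = w[3:9] = cdcddc.
Check: |xy| = 3 ≤ 8 and |y| = 2 ≥ 1. Reading y takes A from 5 back to 5, so every xyⁱz is accepted.

dc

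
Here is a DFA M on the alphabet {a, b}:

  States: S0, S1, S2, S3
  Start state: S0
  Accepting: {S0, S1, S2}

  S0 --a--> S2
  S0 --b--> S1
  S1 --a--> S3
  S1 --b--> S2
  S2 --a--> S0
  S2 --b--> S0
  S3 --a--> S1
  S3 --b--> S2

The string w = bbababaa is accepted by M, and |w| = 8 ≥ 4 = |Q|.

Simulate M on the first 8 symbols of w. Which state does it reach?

State sequence: S0 -b-> S1 -b-> S2 -a-> S0 -b-> S1 -a-> S3 -b-> S2 -a-> S0 -a-> S2

After reading 8 characters, M is in state S2.

S2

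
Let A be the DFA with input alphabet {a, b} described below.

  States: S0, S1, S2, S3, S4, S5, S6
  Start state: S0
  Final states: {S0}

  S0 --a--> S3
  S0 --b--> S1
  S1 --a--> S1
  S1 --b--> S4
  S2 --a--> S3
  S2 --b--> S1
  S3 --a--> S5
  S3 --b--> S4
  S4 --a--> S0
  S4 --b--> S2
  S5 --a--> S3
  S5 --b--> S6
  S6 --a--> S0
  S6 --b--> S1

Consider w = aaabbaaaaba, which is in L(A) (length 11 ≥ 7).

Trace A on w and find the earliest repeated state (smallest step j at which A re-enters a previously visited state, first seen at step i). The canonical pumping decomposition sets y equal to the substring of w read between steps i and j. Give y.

aa

Run of A on w = a a a b b a a a a b a:
  step 0: S0  (start)
  step 1: S3  (read a: S0→S3)
  step 2: S5  (read a: S3→S5)
  step 3: S3  (read a: S5→S3)   ← first repeat (S3 seen earlier)
  step 4: S4  (read b: S3→S4)
  step 5: S2  (read b: S4→S2)
  step 6: S3  (read a: S2→S3)
  step 7: S5  (read a: S3→S5)
  step 8: S3  (read a: S5→S3)
  step 9: S5  (read a: S3→S5)
  step 10: S6  (read b: S5→S6)
  step 11: S0  (read a: S6→S0)

So i = 1, j = 3, giving x = w[0:1] = a, y = w[1:3] = aa, z = w[3:11] = bbaaaaba.
Check: |xy| = 3 ≤ 7 and |y| = 2 ≥ 1. Reading y takes A from S3 back to S3, so every xyⁱz is accepted.
Since A has 7 states, any run of length ≥ 7 visits 7+1 states, so by pigeonhole some state repeats within the first 7 steps — that repeat gives the pumpable loop.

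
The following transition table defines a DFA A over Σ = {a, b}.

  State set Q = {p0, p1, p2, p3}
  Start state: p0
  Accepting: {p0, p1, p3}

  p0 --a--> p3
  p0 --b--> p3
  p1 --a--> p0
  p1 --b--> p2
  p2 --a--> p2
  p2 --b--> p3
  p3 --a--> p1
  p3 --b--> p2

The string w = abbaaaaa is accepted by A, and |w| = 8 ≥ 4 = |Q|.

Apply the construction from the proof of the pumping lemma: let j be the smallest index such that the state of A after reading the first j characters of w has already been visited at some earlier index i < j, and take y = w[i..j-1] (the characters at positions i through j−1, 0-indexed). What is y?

Run of A on w = a b b a a a a a:
  step 0: p0  (start)
  step 1: p3  (read a: p0→p3)
  step 2: p2  (read b: p3→p2)
  step 3: p3  (read b: p2→p3)   ← first repeat (p3 seen earlier)
  step 4: p1  (read a: p3→p1)
  step 5: p0  (read a: p1→p0)
  step 6: p3  (read a: p0→p3)
  step 7: p1  (read a: p3→p1)
  step 8: p0  (read a: p1→p0)

So i = 1, j = 3, giving x = w[0:1] = a, y = w[1:3] = bb, z = w[3:8] = aaaaa.
Check: |xy| = 3 ≤ 4 and |y| = 2 ≥ 1. Reading y takes A from p3 back to p3, so every xyⁱz is accepted.
Since A has 4 states, any run of length ≥ 4 visits 4+1 states, so by pigeonhole some state repeats within the first 4 steps — that repeat gives the pumpable loop.

bb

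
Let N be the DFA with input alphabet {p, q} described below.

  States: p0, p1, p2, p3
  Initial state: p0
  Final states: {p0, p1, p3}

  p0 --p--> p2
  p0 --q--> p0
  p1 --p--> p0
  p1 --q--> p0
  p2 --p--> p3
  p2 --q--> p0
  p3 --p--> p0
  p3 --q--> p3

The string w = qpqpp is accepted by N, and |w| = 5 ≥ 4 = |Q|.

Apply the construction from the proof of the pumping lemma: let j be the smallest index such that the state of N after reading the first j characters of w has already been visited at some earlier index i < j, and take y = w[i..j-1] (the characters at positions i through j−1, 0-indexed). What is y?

Run of N on w = q p q p p:
  step 0: p0  (start)
  step 1: p0  (read q: p0→p0)   ← first repeat (p0 seen earlier)
  step 2: p2  (read p: p0→p2)
  step 3: p0  (read q: p2→p0)
  step 4: p2  (read p: p0→p2)
  step 5: p3  (read p: p2→p3)

So i = 0, j = 1, giving x = w[0:0] = ε, y = w[0:1] = q, z = w[1:5] = pqpp.
Check: |xy| = 1 ≤ 4 and |y| = 1 ≥ 1. Reading y takes N from p0 back to p0, so every xyⁱz is accepted.
The DFA has 4 states, so the proof of the pumping lemma guarantees a repeated state among the first 4+1 visited; the segment between the two visits is the pumpable y.

q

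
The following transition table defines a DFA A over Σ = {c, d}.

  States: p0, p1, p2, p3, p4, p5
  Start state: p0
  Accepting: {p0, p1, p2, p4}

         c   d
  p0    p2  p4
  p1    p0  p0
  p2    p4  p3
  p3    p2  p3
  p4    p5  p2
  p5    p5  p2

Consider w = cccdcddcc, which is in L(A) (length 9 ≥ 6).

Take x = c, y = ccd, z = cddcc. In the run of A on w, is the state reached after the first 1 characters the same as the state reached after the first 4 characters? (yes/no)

yes

State sequence: p0 -c-> p2 -c-> p4 -c-> p5 -d-> p2

After x (step 1): p2. After xy (step 4): p2.
They match, so y = ccd drives A around a cycle from p2 back to itself; pumping y any number of times keeps A in p2 before reading z, and xyⁱz ∈ L(A) for every i ≥ 0.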